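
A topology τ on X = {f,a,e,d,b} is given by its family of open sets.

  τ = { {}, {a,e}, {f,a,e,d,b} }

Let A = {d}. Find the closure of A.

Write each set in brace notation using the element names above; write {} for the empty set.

closure: X∖int(X∖A) = X∖{a,e} = {f,d,b}

{f,d,b}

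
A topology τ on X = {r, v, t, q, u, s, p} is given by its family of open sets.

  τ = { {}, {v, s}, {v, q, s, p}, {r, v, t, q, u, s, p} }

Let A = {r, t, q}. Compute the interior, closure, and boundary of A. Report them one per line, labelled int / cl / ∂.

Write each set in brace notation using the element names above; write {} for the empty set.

int(A) = {}
cl(A)  = {r, t, q, u, p}
∂A     = {r, t, q, u, p}

opens ⊆ A: {}; union → int = {}
complement {v, u, s, p}; its interior {v, s}; cl(A) = X∖{v, s} = {r, t, q, u, p}
boundary = {r, t, q, u, p} ∖ {} = {r, t, q, u, p}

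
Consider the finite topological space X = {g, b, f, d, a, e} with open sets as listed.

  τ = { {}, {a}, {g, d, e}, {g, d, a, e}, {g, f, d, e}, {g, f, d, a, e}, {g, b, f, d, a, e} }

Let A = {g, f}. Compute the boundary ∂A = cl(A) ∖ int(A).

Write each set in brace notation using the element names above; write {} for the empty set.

{g, b, f, d, e}

open subsets of A: {}; so int(A) = {}
closure: X∖int(X∖A) = X∖{a} = {g, b, f, d, e}
∂A = {g, b, f, d, e} minus {} = {g, b, f, d, e}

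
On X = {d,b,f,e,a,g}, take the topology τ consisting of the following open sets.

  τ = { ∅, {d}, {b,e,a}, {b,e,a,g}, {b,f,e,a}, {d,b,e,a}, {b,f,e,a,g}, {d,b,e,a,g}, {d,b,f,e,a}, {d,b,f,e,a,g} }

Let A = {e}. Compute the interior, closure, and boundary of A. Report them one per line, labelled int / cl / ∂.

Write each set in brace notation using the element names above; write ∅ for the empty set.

int(A) = ∅
cl(A)  = {b,f,e,a,g}
∂A     = {b,f,e,a,g}

interior: largest open inside A is ∅ (from ∅)
cl via duality: int({d,b,f,a,g}) = {d}, so X∖{d} = {b,f,e,a,g}
cl∖int = {b,f,e,a,g}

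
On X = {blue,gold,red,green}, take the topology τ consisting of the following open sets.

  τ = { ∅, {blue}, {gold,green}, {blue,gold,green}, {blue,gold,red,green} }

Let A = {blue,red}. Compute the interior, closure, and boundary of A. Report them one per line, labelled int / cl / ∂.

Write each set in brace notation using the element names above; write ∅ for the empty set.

int(A) = {blue}
cl(A)  = {blue,red}
∂A     = {red}

interior: largest open inside A is {blue} (from ∅, {blue})
cl via duality: int({gold,green}) = {gold,green}, so X∖{gold,green} = {blue,red}
cl∖int = {red}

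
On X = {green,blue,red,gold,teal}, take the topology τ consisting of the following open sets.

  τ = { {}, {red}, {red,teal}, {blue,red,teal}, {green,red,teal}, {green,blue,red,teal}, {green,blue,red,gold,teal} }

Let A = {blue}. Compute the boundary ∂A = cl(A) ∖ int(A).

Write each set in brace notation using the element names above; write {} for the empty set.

U open, U⊆A: {}. int(A) = ⋃ = {}
X∖A={green,red,gold,teal}, int(X∖A)={green,red,teal}, hence cl(A)={blue,gold}
∂A: remove int from cl → {blue,gold}

{blue,gold}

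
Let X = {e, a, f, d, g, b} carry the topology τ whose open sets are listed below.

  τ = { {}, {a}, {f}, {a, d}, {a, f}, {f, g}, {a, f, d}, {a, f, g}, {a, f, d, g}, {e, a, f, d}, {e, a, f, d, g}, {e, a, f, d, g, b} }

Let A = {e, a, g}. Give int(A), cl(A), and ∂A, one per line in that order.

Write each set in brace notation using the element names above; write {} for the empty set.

opens ⊆ A: {}, {a}; union → int = {a}
complement {f, d, b}; its interior {f}; cl(A) = X∖{f} = {e, a, d, g, b}
boundary = {e, a, d, g, b} ∖ {a} = {e, d, g, b}

int(A) = {a}
cl(A)  = {e, a, d, g, b}
∂A     = {e, d, g, b}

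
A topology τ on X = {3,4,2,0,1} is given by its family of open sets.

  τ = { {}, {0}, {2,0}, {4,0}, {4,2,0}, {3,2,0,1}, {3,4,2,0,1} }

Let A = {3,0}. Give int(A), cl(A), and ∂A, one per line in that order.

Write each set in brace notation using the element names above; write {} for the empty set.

int(A) = {0}
cl(A)  = {3,4,2,0,1}
∂A     = {3,4,2,1}

open subsets of A: {}, {0}; so int(A) = {0}
closure: X∖int(X∖A) = X∖{} = {3,4,2,0,1}
∂A = {3,4,2,0,1} minus {0} = {3,4,2,1}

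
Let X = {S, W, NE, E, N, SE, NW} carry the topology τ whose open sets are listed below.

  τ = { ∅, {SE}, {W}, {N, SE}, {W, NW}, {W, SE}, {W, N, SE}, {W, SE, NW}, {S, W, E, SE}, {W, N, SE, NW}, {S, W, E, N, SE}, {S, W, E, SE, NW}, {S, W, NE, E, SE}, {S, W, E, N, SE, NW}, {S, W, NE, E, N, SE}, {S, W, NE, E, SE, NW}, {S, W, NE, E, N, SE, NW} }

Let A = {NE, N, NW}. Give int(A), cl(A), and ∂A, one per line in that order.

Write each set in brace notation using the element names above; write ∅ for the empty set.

int(A) = ∅
cl(A)  = {NE, N, NW}
∂A     = {NE, N, NW}

opens ⊆ A: ∅; union → int = ∅
complement {S, W, E, SE}; its interior {S, W, E, SE}; cl(A) = X∖{S, W, E, SE} = {NE, N, NW}
boundary = {NE, N, NW} ∖ ∅ = {NE, N, NW}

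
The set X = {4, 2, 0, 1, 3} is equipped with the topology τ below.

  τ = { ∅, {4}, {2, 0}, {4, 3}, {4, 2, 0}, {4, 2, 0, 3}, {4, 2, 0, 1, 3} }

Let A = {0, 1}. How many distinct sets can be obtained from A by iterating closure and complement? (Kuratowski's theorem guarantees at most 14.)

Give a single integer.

cl via duality: int({4, 2, 3}) = {4, 3}, so X∖{4, 3} = {2, 0, 1}
Write k for closure, c for complement:
  1. A     = {0, 1}
  2. kA    = {2, 0, 1}
  3. cA    = {4, 2, 3}
  4. ckA   = {4, 3}
  5. kcA   = {4, 2, 0, 1, 3}
  6. kckA  = {4, 1, 3}
  7. ckcA  = ∅
  8. ckckA = {2, 0}
applying k or c yields no new set

8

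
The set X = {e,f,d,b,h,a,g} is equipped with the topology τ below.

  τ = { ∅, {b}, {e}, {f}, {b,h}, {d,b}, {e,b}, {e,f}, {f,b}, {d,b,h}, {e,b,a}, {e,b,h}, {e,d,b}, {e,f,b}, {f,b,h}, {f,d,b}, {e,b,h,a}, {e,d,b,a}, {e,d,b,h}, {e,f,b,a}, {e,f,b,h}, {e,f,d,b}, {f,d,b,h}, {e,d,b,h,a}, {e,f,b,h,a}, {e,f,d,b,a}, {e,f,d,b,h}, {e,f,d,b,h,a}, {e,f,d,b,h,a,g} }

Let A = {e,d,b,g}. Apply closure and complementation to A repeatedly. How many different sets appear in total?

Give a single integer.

cl via duality: int({f,h,a}) = {f}, so X∖{f} = {e,d,b,h,a,g}
Write k for closure, c for complement:
  1. A     = {e,d,b,g}
  2. kA    = {e,d,b,h,a,g}
  3. cA    = {f,h,a}
  4. ckA   = {f}
  5. kcA   = {f,h,a,g}
  6. kckA  = {f,g}
  7. ckcA  = {e,d,b}
  8. ckckA = {e,d,b,h,a}
applying k or c yields no new set

8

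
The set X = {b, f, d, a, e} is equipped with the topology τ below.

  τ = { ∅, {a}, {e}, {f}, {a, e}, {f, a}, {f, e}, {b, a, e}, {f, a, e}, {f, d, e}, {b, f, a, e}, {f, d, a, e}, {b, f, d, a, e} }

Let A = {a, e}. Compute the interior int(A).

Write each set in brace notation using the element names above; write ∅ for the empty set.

U open, U⊆A: ∅, {e}, {a}, {a, e}. int(A) = ⋃ = {a, e}

{a, e}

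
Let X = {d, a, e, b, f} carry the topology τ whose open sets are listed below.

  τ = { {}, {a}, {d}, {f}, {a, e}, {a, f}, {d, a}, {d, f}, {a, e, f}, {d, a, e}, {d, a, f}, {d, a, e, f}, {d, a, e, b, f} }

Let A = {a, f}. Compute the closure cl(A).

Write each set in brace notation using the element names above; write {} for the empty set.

cl via duality: int({d, e, b}) = {d}, so X∖{d} = {a, e, b, f}

{a, e, b, f}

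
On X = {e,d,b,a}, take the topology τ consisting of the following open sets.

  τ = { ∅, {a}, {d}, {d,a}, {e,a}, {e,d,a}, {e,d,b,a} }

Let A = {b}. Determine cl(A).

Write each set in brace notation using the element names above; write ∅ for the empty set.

{b}

complement {e,d,a}; its interior {e,d,a}; cl(A) = X∖{e,d,a} = {b}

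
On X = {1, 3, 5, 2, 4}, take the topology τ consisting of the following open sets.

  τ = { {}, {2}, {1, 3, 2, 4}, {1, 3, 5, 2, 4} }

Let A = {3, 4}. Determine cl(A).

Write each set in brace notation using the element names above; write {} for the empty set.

cl via duality: int({1, 5, 2}) = {2}, so X∖{2} = {1, 3, 5, 4}

{1, 3, 5, 4}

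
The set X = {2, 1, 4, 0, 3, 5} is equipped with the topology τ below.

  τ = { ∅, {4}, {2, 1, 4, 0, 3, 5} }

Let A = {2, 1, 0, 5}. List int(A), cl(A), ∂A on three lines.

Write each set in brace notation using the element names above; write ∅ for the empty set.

opens ⊆ A: ∅; union → int = ∅
complement {4, 3}; its interior {4}; cl(A) = X∖{4} = {2, 1, 0, 3, 5}
boundary = {2, 1, 0, 3, 5} ∖ ∅ = {2, 1, 0, 3, 5}

int(A) = ∅
cl(A)  = {2, 1, 0, 3, 5}
∂A     = {2, 1, 0, 3, 5}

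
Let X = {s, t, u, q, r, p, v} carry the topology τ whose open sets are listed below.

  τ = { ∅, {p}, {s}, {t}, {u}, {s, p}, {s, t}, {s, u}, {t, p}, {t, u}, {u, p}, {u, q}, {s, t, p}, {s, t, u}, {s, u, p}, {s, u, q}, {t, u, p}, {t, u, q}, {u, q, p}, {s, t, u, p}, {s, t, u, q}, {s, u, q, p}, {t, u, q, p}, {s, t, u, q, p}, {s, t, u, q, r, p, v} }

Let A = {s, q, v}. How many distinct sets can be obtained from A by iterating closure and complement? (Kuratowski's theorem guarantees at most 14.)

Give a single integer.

8

complement {t, u, r, p}; its interior {t, u, p}; cl(A) = X∖{t, u, p} = {s, q, r, v}
With k = closure, c = complement:
  1. A     = {s, q, v}
  2. kA    = {s, q, r, v}
  3. cA    = {t, u, r, p}
  4. ckA   = {t, u, p}
  5. kcA   = {t, u, q, r, p, v}
  6. ckcA  = {s}
  7. kckcA = {s, r, v}
  8. ckckcA = {t, u, q, p}
k, c of each give nothing new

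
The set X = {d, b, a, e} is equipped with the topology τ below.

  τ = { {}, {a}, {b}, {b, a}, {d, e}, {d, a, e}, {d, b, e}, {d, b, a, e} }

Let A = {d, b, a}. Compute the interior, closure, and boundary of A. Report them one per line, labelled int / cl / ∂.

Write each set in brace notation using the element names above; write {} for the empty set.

int(A) = {b, a}
cl(A)  = {d, b, a, e}
∂A     = {d, e}

opens ⊆ A: {}, {b}, {a}, {b, a}; union → int = {b, a}
complement {e}; its interior {}; cl(A) = X∖{} = {d, b, a, e}
boundary = {d, b, a, e} ∖ {b, a} = {d, e}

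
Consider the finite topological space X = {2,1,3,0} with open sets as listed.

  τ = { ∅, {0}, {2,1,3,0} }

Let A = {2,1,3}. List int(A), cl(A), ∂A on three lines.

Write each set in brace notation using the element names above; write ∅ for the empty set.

int(A) = ∅
cl(A)  = {2,1,3}
∂A     = {2,1,3}

U open, U⊆A: ∅. int(A) = ⋃ = ∅
X∖A={0}, int(X∖A)={0}, hence cl(A)={2,1,3}
∂A: remove int from cl → {2,1,3}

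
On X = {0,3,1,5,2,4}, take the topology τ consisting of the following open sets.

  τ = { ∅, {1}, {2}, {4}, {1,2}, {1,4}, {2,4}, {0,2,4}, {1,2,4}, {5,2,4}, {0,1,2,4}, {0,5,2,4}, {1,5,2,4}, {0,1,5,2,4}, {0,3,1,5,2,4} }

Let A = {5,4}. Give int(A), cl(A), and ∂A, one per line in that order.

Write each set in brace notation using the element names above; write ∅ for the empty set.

U open, U⊆A: ∅, {4}. int(A) = ⋃ = {4}
X∖A={0,3,1,2}, int(X∖A)={1,2}, hence cl(A)={0,3,5,4}
∂A: remove int from cl → {0,3,5}

int(A) = {4}
cl(A)  = {0,3,5,4}
∂A     = {0,3,5}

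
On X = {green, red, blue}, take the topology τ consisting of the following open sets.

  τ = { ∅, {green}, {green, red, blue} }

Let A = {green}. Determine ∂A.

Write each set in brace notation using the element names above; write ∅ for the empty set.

U open, U⊆A: ∅, {green}. int(A) = ⋃ = {green}
X∖A={red, blue}, int(X∖A)=∅, hence cl(A)={green, red, blue}
∂A: remove int from cl → {red, blue}

{red, blue}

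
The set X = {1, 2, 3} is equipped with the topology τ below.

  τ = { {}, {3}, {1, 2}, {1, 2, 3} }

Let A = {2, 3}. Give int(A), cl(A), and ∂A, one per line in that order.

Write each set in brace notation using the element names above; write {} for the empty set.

open subsets of A: {}, {3}; so int(A) = {3}
closure: X∖int(X∖A) = X∖{} = {1, 2, 3}
∂A = {1, 2, 3} minus {3} = {1, 2}

int(A) = {3}
cl(A)  = {1, 2, 3}
∂A     = {1, 2}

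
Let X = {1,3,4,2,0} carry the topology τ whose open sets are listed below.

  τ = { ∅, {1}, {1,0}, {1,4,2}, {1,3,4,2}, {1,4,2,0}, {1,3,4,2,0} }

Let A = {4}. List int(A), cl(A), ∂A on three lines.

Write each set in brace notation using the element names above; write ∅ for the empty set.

int(A) = ∅
cl(A)  = {3,4,2}
∂A     = {3,4,2}

U open, U⊆A: ∅. int(A) = ⋃ = ∅
X∖A={1,3,2,0}, int(X∖A)={1,0}, hence cl(A)={3,4,2}
∂A: remove int from cl → {3,4,2}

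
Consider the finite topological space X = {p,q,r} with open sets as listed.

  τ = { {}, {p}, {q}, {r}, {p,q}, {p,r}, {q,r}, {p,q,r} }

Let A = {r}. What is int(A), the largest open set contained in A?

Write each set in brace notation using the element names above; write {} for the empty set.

{r}

U open, U⊆A: {}, {r}. int(A) = ⋃ = {r}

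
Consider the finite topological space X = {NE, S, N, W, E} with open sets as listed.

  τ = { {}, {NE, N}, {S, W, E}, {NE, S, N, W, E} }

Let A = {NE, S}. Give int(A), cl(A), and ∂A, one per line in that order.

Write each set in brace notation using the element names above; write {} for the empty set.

interior: largest open inside A is {} (from {})
cl via duality: int({N, W, E}) = {}, so X∖{} = {NE, S, N, W, E}
cl∖int = {NE, S, N, W, E}

int(A) = {}
cl(A)  = {NE, S, N, W, E}
∂A     = {NE, S, N, W, E}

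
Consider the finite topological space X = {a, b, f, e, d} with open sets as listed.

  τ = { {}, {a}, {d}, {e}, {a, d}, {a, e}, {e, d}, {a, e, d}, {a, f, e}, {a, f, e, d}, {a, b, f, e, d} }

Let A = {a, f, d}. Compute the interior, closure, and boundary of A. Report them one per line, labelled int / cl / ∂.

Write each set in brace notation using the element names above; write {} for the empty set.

int(A) = {a, d}
cl(A)  = {a, b, f, d}
∂A     = {b, f}

U open, U⊆A: {}, {d}, {a}, {a, d}. int(A) = ⋃ = {a, d}
X∖A={b, e}, int(X∖A)={e}, hence cl(A)={a, b, f, d}
∂A: remove int from cl → {b, f}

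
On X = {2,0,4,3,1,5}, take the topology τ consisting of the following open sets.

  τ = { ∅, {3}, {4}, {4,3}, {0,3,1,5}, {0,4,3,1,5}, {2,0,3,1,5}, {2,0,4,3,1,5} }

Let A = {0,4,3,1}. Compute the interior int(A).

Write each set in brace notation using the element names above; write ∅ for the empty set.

interior: largest open inside A is {4,3} (from ∅, {4}, {3}, {4,3})

{4,3}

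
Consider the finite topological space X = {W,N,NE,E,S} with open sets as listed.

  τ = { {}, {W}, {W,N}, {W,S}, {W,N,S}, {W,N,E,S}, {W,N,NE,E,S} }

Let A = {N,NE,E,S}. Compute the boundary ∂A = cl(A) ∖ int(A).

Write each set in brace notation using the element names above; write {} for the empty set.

{N,NE,E,S}

opens ⊆ A: {}; union → int = {}
complement {W}; its interior {W}; cl(A) = X∖{W} = {N,NE,E,S}
boundary = {N,NE,E,S} ∖ {} = {N,NE,E,S}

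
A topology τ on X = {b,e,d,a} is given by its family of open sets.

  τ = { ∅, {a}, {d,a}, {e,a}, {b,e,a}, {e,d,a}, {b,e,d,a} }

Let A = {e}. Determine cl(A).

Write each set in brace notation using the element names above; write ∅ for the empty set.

complement {b,d,a}; its interior {d,a}; cl(A) = X∖{d,a} = {b,e}

{b,e}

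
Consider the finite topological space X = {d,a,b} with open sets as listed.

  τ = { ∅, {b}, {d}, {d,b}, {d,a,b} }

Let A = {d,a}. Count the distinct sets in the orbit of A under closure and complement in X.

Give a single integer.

cl via duality: int({b}) = {b}, so X∖{b} = {d,a}
Write k for closure, c for complement:
  1. A     = {d,a}
  2. cA    = {b}
  3. kcA   = {a,b}
  4. ckcA  = {d}
applying k or c yields no new set

4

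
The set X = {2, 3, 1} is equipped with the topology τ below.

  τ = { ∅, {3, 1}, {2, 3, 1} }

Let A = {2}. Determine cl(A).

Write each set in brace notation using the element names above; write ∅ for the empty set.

X∖A={3, 1}, int(X∖A)={3, 1}, hence cl(A)={2}

{2}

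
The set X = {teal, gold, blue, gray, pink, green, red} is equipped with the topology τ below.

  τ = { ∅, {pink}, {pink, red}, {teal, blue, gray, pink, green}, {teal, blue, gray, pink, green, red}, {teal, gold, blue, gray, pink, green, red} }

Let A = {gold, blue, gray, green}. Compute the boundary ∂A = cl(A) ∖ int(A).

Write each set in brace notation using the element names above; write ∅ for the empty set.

{teal, gold, blue, gray, green}

U open, U⊆A: ∅. int(A) = ⋃ = ∅
X∖A={teal, pink, red}, int(X∖A)={pink, red}, hence cl(A)={teal, gold, blue, gray, green}
∂A: remove int from cl → {teal, gold, blue, gray, green}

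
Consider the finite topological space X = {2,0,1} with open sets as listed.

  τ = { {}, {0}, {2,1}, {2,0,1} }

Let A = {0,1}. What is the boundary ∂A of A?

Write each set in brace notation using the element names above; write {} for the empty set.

U open, U⊆A: {}, {0}. int(A) = ⋃ = {0}
X∖A={2}, int(X∖A)={}, hence cl(A)={2,0,1}
∂A: remove int from cl → {2,1}

{2,1}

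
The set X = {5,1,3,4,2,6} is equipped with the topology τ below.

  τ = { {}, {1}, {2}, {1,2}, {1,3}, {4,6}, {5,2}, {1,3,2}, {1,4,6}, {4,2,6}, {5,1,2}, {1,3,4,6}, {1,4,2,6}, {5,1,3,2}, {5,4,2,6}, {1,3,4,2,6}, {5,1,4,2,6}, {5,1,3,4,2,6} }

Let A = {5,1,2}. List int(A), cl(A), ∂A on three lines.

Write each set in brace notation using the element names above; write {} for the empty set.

int(A) = {5,1,2}
cl(A)  = {5,1,3,2}
∂A     = {3}

open subsets of A: {}, {1}, {2}, {5,2}, {1,2}, {5,1,2}; so int(A) = {5,1,2}
closure: X∖int(X∖A) = X∖{4,6} = {5,1,3,2}
∂A = {5,1,3,2} minus {5,1,2} = {3}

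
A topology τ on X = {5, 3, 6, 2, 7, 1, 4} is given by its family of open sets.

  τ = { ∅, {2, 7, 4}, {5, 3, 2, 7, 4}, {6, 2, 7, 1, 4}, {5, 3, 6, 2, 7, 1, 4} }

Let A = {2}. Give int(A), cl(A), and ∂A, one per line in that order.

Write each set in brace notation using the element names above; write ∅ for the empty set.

int(A) = ∅
cl(A)  = {5, 3, 6, 2, 7, 1, 4}
∂A     = {5, 3, 6, 2, 7, 1, 4}

open subsets of A: ∅; so int(A) = ∅
closure: X∖int(X∖A) = X∖∅ = {5, 3, 6, 2, 7, 1, 4}
∂A = {5, 3, 6, 2, 7, 1, 4} minus ∅ = {5, 3, 6, 2, 7, 1, 4}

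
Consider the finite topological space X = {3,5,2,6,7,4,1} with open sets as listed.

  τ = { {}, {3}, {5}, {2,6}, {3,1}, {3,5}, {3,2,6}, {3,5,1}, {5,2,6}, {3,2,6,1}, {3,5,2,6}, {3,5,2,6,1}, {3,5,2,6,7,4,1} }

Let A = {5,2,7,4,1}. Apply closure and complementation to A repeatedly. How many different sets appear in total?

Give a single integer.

cl via duality: int({3,6}) = {3}, so X∖{3} = {5,2,6,7,4,1}
Write k for closure, c for complement:
  1. A     = {5,2,7,4,1}
  2. kA    = {5,2,6,7,4,1}
  3. cA    = {3,6}
  4. ckA   = {3}
  5. kcA   = {3,2,6,7,4,1}
  6. kckA  = {3,7,4,1}
  7. ckcA  = {5}
  8. ckckA = {5,2,6}
  9. kckcA = {5,7,4}
  10. kckckA = {5,2,6,7,4}
  11. ckckcA = {3,2,6,1}
  12. ckckckA = {3,1}
applying k or c yields no new set

12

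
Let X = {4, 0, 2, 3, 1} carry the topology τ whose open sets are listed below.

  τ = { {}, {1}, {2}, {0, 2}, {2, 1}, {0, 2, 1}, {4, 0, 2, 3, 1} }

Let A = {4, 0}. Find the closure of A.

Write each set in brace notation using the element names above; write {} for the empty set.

{4, 0, 3}

cl via duality: int({2, 3, 1}) = {2, 1}, so X∖{2, 1} = {4, 0, 3}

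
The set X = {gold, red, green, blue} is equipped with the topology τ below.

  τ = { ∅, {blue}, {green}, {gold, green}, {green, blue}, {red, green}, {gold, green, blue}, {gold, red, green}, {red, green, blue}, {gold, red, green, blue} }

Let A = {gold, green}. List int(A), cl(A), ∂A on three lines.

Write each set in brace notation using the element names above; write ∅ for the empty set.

opens ⊆ A: ∅, {green}, {gold, green}; union → int = {gold, green}
complement {red, blue}; its interior {blue}; cl(A) = X∖{blue} = {gold, red, green}
boundary = {gold, red, green} ∖ {gold, green} = {red}

int(A) = {gold, green}
cl(A)  = {gold, red, green}
∂A     = {red}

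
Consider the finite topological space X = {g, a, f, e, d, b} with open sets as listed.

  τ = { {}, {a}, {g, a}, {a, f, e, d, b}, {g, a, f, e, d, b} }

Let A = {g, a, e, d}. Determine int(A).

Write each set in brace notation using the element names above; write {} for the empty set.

{g, a}

opens ⊆ A: {}, {a}, {g, a}; union → int = {g, a}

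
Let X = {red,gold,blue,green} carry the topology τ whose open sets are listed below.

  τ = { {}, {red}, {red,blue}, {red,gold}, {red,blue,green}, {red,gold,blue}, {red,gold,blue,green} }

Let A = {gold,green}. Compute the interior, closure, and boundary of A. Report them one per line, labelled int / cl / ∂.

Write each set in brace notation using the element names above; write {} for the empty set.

int(A) = {}
cl(A)  = {gold,green}
∂A     = {gold,green}

open subsets of A: {}; so int(A) = {}
closure: X∖int(X∖A) = X∖{red,blue} = {gold,green}
∂A = {gold,green} minus {} = {gold,green}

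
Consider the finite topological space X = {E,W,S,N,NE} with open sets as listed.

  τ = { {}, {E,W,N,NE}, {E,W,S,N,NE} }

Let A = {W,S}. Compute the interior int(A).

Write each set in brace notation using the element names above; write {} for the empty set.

open subsets of A: {}; so int(A) = {}

{}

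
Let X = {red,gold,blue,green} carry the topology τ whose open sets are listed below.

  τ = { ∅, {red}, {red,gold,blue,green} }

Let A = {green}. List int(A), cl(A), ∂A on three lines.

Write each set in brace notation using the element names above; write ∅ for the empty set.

opens ⊆ A: ∅; union → int = ∅
complement {red,gold,blue}; its interior {red}; cl(A) = X∖{red} = {gold,blue,green}
boundary = {gold,blue,green} ∖ ∅ = {gold,blue,green}

int(A) = ∅
cl(A)  = {gold,blue,green}
∂A     = {gold,blue,green}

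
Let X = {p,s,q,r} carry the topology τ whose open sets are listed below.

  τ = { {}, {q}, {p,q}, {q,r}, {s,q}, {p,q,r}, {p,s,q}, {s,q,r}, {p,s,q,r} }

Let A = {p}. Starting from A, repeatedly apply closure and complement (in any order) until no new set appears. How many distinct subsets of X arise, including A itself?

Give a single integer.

X∖A={s,q,r}, int(X∖A)={s,q,r}, hence cl(A)={p}
Orbit (k=closure, c=complement):
  1. A     = {p}
  2. cA    = {s,q,r}
  3. kcA   = {p,s,q,r}
  4. ckcA  = {}
(closed under both — stop)

4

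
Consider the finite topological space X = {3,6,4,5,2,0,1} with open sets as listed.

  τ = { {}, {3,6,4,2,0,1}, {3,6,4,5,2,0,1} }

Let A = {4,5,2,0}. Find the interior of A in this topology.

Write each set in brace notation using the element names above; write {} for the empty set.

interior: largest open inside A is {} (from {})

{}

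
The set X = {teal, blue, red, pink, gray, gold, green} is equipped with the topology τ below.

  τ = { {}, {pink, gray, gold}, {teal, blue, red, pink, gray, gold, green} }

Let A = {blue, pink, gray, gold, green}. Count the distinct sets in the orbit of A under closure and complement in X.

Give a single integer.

6

cl via duality: int({teal, red}) = {}, so X∖{} = {teal, blue, red, pink, gray, gold, green}
Write k for closure, c for complement:
  1. A     = {blue, pink, gray, gold, green}
  2. kA    = {teal, blue, red, pink, gray, gold, green}
  3. cA    = {teal, red}
  4. ckA   = {}
  5. kcA   = {teal, blue, red, green}
  6. ckcA  = {pink, gray, gold}
applying k or c yields no new set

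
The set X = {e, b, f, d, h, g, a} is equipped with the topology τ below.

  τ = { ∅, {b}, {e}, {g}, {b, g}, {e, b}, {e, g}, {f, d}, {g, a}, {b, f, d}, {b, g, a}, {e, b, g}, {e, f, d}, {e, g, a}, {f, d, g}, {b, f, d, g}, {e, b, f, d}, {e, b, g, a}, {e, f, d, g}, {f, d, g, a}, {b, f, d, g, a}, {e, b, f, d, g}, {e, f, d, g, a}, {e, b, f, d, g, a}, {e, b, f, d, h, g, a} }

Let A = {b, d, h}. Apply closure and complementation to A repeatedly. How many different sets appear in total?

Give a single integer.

cl via duality: int({e, f, g, a}) = {e, g, a}, so X∖{e, g, a} = {b, f, d, h}
Write k for closure, c for complement:
  1. A     = {b, d, h}
  2. kA    = {b, f, d, h}
  3. cA    = {e, f, g, a}
  4. ckA   = {e, g, a}
  5. kcA   = {e, f, d, h, g, a}
  6. kckA  = {e, h, g, a}
  7. ckcA  = {b}
  8. ckckA = {b, f, d}
  9. kckcA = {b, h}
  10. ckckcA = {e, f, d, g, a}
applying k or c yields no new set

10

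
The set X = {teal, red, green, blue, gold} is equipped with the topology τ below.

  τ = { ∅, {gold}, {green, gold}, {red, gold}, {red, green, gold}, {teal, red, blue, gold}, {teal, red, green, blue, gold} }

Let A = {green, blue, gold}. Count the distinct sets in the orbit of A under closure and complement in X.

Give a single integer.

6

X∖A={teal, red}, int(X∖A)=∅, hence cl(A)={teal, red, green, blue, gold}
Orbit (k=closure, c=complement):
  1. A     = {green, blue, gold}
  2. kA    = {teal, red, green, blue, gold}
  3. cA    = {teal, red}
  4. ckA   = ∅
  5. kcA   = {teal, red, blue}
  6. ckcA  = {green, gold}
(closed under both — stop)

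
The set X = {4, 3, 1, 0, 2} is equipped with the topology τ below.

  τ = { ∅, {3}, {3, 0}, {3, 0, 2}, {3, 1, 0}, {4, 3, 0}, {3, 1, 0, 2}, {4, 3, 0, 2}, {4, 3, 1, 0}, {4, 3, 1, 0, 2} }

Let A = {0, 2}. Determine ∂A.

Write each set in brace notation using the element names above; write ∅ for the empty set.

opens ⊆ A: ∅; union → int = ∅
complement {4, 3, 1}; its interior {3}; cl(A) = X∖{3} = {4, 1, 0, 2}
boundary = {4, 1, 0, 2} ∖ ∅ = {4, 1, 0, 2}

{4, 1, 0, 2}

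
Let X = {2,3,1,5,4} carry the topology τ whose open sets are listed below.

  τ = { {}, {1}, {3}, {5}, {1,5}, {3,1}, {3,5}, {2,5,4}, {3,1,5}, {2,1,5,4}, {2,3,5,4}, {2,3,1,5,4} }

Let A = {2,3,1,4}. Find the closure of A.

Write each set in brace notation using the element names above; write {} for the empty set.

closure: X∖int(X∖A) = X∖{5} = {2,3,1,4}

{2,3,1,4}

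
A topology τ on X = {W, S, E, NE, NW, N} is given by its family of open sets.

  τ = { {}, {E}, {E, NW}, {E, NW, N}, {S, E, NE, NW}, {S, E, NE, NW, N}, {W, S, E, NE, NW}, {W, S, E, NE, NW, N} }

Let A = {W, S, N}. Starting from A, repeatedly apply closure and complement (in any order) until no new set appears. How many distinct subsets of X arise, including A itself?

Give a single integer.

6

cl via duality: int({E, NE, NW}) = {E, NW}, so X∖{E, NW} = {W, S, NE, N}
Write k for closure, c for complement:
  1. A     = {W, S, N}
  2. kA    = {W, S, NE, N}
  3. cA    = {E, NE, NW}
  4. ckA   = {E, NW}
  5. kcA   = {W, S, E, NE, NW, N}
  6. ckcA  = {}
applying k or c yields no new set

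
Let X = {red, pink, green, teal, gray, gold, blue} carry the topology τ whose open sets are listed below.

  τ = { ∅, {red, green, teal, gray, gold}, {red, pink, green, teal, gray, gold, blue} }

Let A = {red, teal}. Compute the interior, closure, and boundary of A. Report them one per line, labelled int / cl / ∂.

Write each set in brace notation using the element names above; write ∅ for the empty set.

U open, U⊆A: ∅. int(A) = ⋃ = ∅
X∖A={pink, green, gray, gold, blue}, int(X∖A)=∅, hence cl(A)={red, pink, green, teal, gray, gold, blue}
∂A: remove int from cl → {red, pink, green, teal, gray, gold, blue}

int(A) = ∅
cl(A)  = {red, pink, green, teal, gray, gold, blue}
∂A     = {red, pink, green, teal, gray, gold, blue}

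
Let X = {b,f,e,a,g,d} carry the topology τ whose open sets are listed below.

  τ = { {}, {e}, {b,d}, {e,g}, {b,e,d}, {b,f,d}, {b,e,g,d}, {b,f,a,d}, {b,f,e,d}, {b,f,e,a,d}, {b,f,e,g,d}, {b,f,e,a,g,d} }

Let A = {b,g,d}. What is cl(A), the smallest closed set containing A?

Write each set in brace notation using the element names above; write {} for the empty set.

X∖A={f,e,a}, int(X∖A)={e}, hence cl(A)={b,f,a,g,d}

{b,f,a,g,d}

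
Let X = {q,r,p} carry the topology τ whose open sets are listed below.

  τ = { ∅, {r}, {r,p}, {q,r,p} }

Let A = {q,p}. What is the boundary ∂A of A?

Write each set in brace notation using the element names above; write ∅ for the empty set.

U open, U⊆A: ∅. int(A) = ⋃ = ∅
X∖A={r}, int(X∖A)={r}, hence cl(A)={q,p}
∂A: remove int from cl → {q,p}

{q,p}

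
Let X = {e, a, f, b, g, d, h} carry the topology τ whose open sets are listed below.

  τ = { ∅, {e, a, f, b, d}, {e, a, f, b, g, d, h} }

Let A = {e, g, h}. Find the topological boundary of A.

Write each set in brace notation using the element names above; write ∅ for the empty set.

{e, a, f, b, g, d, h}

open subsets of A: ∅; so int(A) = ∅
closure: X∖int(X∖A) = X∖∅ = {e, a, f, b, g, d, h}
∂A = {e, a, f, b, g, d, h} minus ∅ = {e, a, f, b, g, d, h}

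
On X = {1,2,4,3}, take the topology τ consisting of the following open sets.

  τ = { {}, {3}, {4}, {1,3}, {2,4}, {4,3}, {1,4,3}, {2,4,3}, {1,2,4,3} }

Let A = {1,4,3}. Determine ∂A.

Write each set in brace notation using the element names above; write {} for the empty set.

{2}

interior: largest open inside A is {1,4,3} (from {}, {4}, {3}, {4,3}, {1,3}, {1,4,3})
cl via duality: int({2}) = {}, so X∖{} = {1,2,4,3}
cl∖int = {2}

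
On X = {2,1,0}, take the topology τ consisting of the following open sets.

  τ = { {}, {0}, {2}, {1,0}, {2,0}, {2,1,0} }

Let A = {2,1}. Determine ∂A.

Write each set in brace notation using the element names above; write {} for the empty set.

{1}

opens ⊆ A: {}, {2}; union → int = {2}
complement {0}; its interior {0}; cl(A) = X∖{0} = {2,1}
boundary = {2,1} ∖ {2} = {1}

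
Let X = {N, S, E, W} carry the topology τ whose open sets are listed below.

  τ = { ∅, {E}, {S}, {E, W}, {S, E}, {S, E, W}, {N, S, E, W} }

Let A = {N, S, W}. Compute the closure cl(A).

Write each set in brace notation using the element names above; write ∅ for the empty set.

cl via duality: int({E}) = {E}, so X∖{E} = {N, S, W}

{N, S, W}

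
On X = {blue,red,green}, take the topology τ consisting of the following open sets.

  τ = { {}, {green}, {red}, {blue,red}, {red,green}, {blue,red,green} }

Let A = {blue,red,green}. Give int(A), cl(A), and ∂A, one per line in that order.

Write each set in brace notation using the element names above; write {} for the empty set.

U open, U⊆A: {}, {red}, {green}, {red,green}, {blue,red}, {blue,red,green}. int(A) = ⋃ = {blue,red,green}
X∖A={}, int(X∖A)={}, hence cl(A)={blue,red,green}
∂A: remove int from cl → {}

int(A) = {blue,red,green}
cl(A)  = {blue,red,green}
∂A     = {}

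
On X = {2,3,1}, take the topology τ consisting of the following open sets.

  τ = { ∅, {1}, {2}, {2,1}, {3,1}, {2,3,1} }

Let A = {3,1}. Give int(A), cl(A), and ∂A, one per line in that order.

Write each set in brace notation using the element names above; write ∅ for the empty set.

U open, U⊆A: ∅, {1}, {3,1}. int(A) = ⋃ = {3,1}
X∖A={2}, int(X∖A)={2}, hence cl(A)={3,1}
∂A: remove int from cl → ∅

int(A) = {3,1}
cl(A)  = {3,1}
∂A     = ∅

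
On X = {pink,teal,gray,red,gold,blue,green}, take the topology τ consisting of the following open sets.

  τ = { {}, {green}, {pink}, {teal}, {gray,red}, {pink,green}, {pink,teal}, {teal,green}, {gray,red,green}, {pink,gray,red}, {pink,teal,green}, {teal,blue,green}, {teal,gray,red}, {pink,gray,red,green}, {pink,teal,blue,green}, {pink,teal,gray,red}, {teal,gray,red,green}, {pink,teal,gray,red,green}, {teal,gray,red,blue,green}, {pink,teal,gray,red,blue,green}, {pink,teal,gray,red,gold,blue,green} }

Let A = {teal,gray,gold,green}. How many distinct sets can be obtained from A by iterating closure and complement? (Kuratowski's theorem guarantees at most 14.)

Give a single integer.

closure: X∖int(X∖A) = X∖{pink} = {teal,gray,red,gold,blue,green}
Let k=closure and c=complement:
  1. A     = {teal,gray,gold,green}
  2. kA    = {teal,gray,red,gold,blue,green}
  3. cA    = {pink,red,blue}
  4. ckA   = {pink}
  5. kcA   = {pink,gray,red,gold,blue}
  6. kckA  = {pink,gold}
  7. ckcA  = {teal,green}
  8. ckckA = {teal,gray,red,blue,green}
  9. kckcA = {teal,gold,blue,green}
  10. ckckcA = {pink,gray,red}
  11. kckckcA = {pink,gray,red,gold}
  12. ckckckcA = {teal,blue,green}
— saturated at 12

12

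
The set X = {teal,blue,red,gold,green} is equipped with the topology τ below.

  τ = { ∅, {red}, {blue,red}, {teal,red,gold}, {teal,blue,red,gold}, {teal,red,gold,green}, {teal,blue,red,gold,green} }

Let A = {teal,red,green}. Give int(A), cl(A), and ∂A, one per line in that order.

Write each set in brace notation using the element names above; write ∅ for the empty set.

open subsets of A: ∅, {red}; so int(A) = {red}
closure: X∖int(X∖A) = X∖∅ = {teal,blue,red,gold,green}
∂A = {teal,blue,red,gold,green} minus {red} = {teal,blue,gold,green}

int(A) = {red}
cl(A)  = {teal,blue,red,gold,green}
∂A     = {teal,blue,gold,green}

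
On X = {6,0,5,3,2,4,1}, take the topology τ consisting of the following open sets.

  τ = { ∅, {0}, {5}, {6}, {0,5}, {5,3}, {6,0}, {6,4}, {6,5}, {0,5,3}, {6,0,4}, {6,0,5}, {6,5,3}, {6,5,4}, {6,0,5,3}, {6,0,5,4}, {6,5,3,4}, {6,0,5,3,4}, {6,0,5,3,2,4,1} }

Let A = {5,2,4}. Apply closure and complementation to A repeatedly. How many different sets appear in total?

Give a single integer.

10

complement {6,0,3,1}; its interior {6,0}; cl(A) = X∖{6,0} = {5,3,2,4,1}
With k = closure, c = complement:
  1. A     = {5,2,4}
  2. kA    = {5,3,2,4,1}
  3. cA    = {6,0,3,1}
  4. ckA   = {6,0}
  5. kcA   = {6,0,3,2,4,1}
  6. kckA  = {6,0,2,4,1}
  7. ckcA  = {5}
  8. ckckA = {5,3}
  9. kckcA = {5,3,2,1}
  10. ckckcA = {6,0,4}
k, c of each give nothing new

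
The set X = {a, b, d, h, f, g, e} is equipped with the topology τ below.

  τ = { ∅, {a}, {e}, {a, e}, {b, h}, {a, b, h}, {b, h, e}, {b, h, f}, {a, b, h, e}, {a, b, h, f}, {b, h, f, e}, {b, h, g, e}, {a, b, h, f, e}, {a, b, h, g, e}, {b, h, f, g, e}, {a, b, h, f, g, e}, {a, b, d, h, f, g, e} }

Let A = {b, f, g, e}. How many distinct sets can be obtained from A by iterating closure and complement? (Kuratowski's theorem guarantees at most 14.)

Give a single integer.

closure: X∖int(X∖A) = X∖{a} = {b, d, h, f, g, e}
Let k=closure and c=complement:
  1. A     = {b, f, g, e}
  2. kA    = {b, d, h, f, g, e}
  3. cA    = {a, d, h}
  4. ckA   = {a}
  5. kcA   = {a, b, d, h, f, g}
  6. kckA  = {a, d}
  7. ckcA  = {e}
  8. ckckA = {b, h, f, g, e}
  9. kckcA = {d, g, e}
  10. ckckcA = {a, b, h, f}
— saturated at 10

10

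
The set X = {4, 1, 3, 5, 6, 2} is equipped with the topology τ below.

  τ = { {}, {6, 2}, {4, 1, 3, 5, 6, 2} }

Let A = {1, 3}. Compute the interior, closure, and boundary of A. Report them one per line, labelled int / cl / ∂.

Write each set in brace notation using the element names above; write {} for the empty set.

int(A) = {}
cl(A)  = {4, 1, 3, 5}
∂A     = {4, 1, 3, 5}

interior: largest open inside A is {} (from {})
cl via duality: int({4, 5, 6, 2}) = {6, 2}, so X∖{6, 2} = {4, 1, 3, 5}
cl∖int = {4, 1, 3, 5}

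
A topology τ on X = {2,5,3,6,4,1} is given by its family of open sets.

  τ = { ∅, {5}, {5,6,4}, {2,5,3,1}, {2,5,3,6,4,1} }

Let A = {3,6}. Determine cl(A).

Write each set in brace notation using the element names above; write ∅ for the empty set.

{2,3,6,4,1}

closure: X∖int(X∖A) = X∖{5} = {2,3,6,4,1}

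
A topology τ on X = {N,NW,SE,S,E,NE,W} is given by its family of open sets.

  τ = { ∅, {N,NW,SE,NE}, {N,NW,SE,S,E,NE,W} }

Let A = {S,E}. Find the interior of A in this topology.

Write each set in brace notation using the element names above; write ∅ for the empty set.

interior: largest open inside A is ∅ (from ∅)

∅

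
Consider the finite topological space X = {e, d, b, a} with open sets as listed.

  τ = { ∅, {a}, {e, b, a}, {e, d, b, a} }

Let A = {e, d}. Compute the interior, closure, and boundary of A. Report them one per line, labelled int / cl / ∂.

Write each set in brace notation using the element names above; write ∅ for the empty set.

interior: largest open inside A is ∅ (from ∅)
cl via duality: int({b, a}) = {a}, so X∖{a} = {e, d, b}
cl∖int = {e, d, b}

int(A) = ∅
cl(A)  = {e, d, b}
∂A     = {e, d, b}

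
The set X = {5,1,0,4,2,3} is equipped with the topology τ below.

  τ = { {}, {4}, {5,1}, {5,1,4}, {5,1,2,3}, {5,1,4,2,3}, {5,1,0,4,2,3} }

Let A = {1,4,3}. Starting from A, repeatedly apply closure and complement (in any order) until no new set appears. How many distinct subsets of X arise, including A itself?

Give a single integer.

8

X∖A={5,0,2}, int(X∖A)={}, hence cl(A)={5,1,0,4,2,3}
Orbit (k=closure, c=complement):
  1. A     = {1,4,3}
  2. kA    = {5,1,0,4,2,3}
  3. cA    = {5,0,2}
  4. ckA   = {}
  5. kcA   = {5,1,0,2,3}
  6. ckcA  = {4}
  7. kckcA = {0,4}
  8. ckckcA = {5,1,2,3}
(closed under both — stop)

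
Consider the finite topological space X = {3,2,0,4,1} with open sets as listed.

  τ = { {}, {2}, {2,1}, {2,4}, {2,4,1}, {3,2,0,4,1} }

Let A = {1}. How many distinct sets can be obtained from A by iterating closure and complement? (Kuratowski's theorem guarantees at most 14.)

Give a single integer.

6

cl via duality: int({3,2,0,4}) = {2,4}, so X∖{2,4} = {3,0,1}
Write k for closure, c for complement:
  1. A     = {1}
  2. kA    = {3,0,1}
  3. cA    = {3,2,0,4}
  4. ckA   = {2,4}
  5. kcA   = {3,2,0,4,1}
  6. ckcA  = {}
applying k or c yields no new set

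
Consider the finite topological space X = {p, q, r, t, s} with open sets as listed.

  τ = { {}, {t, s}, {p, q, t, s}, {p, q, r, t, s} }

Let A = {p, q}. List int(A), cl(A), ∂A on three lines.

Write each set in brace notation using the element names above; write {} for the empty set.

opens ⊆ A: {}; union → int = {}
complement {r, t, s}; its interior {t, s}; cl(A) = X∖{t, s} = {p, q, r}
boundary = {p, q, r} ∖ {} = {p, q, r}

int(A) = {}
cl(A)  = {p, q, r}
∂A     = {p, q, r}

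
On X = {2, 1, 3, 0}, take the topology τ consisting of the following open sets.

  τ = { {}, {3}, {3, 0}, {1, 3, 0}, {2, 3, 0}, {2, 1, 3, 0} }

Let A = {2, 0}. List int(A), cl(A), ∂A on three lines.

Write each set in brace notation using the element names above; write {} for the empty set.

opens ⊆ A: {}; union → int = {}
complement {1, 3}; its interior {3}; cl(A) = X∖{3} = {2, 1, 0}
boundary = {2, 1, 0} ∖ {} = {2, 1, 0}

int(A) = {}
cl(A)  = {2, 1, 0}
∂A     = {2, 1, 0}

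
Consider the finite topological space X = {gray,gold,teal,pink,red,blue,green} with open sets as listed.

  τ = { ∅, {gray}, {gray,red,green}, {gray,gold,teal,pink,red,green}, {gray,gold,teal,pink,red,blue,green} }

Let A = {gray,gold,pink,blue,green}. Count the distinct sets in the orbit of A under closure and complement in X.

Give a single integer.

complement {teal,red}; its interior ∅; cl(A) = X∖∅ = {gray,gold,teal,pink,red,blue,green}
With k = closure, c = complement:
  1. A     = {gray,gold,pink,blue,green}
  2. kA    = {gray,gold,teal,pink,red,blue,green}
  3. cA    = {teal,red}
  4. ckA   = ∅
  5. kcA   = {gold,teal,pink,red,blue,green}
  6. ckcA  = {gray}
k, c of each give nothing new

6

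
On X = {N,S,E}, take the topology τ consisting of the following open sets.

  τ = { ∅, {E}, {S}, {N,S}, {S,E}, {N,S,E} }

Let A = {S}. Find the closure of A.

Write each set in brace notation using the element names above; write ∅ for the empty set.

closure: X∖int(X∖A) = X∖{E} = {N,S}

{N,S}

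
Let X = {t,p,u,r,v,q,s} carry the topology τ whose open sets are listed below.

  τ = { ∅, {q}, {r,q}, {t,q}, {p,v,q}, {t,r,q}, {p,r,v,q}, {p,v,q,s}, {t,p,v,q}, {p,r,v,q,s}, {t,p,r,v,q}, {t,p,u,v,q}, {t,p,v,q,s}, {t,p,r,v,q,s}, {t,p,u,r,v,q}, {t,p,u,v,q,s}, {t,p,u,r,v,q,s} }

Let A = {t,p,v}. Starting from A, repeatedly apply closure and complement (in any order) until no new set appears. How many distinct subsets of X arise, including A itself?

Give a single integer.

6

complement {u,r,q,s}; its interior {r,q}; cl(A) = X∖{r,q} = {t,p,u,v,s}
With k = closure, c = complement:
  1. A     = {t,p,v}
  2. kA    = {t,p,u,v,s}
  3. cA    = {u,r,q,s}
  4. ckA   = {r,q}
  5. kcA   = {t,p,u,r,v,q,s}
  6. ckcA  = ∅
k, c of each give nothing new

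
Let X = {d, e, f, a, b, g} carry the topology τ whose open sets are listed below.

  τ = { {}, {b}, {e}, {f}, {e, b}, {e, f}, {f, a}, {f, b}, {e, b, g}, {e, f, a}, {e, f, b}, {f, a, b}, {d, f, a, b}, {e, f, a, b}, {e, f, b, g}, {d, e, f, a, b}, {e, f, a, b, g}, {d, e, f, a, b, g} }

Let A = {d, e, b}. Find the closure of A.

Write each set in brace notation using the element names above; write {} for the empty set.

cl via duality: int({f, a, g}) = {f, a}, so X∖{f, a} = {d, e, b, g}

{d, e, b, g}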